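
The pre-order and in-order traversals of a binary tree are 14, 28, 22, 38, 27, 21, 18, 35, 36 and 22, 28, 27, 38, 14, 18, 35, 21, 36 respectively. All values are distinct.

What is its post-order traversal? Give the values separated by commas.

The first element of pre-order is the root; it splits in-order into left and right subtrees.
Root 14: left subtree has 4 nodes {22, 28, 27, 38}, right has 4 {18, 35, 21, 36}.
  Root 28: left subtree has 1 node {22}, right has 2 {27, 38}.
    Root 38: left subtree has 1 node {27}, right has 0 { }.
  Root 21: left subtree has 2 nodes {18, 35}, right has 1 {36}.
    Root 18: left subtree has 0 nodes { }, right has 1 {35}.

22, 27, 38, 28, 35, 18, 36, 21, 14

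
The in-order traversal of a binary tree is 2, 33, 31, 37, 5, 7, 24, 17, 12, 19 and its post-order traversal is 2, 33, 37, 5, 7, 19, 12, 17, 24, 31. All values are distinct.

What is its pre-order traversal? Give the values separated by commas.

31, 33, 2, 24, 7, 5, 37, 17, 12, 19

The last element of post-order is the root; it splits in-order into left and right subtrees.
Root 31: left subtree has 2 nodes {2, 33}, right has 7 {37, 5, 7, 24, 17, 12, 19}.
  Root 33: left subtree has 1 node {2}, right has 0 { }.
  Root 24: left subtree has 3 nodes {37, 5, 7}, right has 3 {17, 12, 19}.
    Root 7: left subtree has 2 nodes {37, 5}, right has 0 { }.
      Root 5: left subtree has 1 node {37}, right has 0 { }.
    Root 17: left subtree has 0 nodes { }, right has 2 {12, 19}.
      Root 12: left subtree has 0 nodes { }, right has 1 {19}.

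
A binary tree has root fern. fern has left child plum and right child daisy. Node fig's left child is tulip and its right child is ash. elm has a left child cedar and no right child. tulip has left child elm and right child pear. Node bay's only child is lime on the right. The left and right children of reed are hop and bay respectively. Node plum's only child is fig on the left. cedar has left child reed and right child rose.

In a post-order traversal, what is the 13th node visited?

daisy

Post-order visits the left subtree, then the right subtree, then the node.
At fern: go left to plum.
  At plum: go left to fig.
    At fig: go left to tulip.
      At tulip: go left to elm.
        At elm: go left to cedar.
          At cedar: go left to reed.
            At reed: go left to hop.
              hop is a leaf — visit hop.
            At reed: go right to bay.
              At bay: no left child.
              At bay: go right to lime.
                lime is a leaf — visit lime.
              Visit bay.
            Visit reed.
          At cedar: go right to rose.
            rose is a leaf — visit rose.
          Visit cedar.
        At elm: no right child.
        Visit elm.
      At tulip: go right to pear.
        pear is a leaf — visit pear.
      Visit tulip.
    At fig: go right to ash.
      ash is a leaf — visit ash.
    Visit fig.
  At plum: no right child.
  Visit plum.
At fern: go right to daisy.
  daisy is a leaf — visit daisy.
Visit fern.
Full post-order sequence: hop, lime, bay, reed, rose, cedar, elm, pear, tulip, ash, fig, plum, daisy, fern.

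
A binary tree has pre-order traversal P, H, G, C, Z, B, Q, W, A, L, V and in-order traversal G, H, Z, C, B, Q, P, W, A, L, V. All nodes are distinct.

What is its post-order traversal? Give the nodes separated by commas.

The first element of pre-order is the root; it splits in-order into left and right subtrees.
Root P: left subtree has 6 nodes {G, H, Z, C, B, Q}, right has 4 {W, A, L, V}.
  Root H: left subtree has 1 node {G}, right has 4 {Z, C, B, Q}.
    Root C: left subtree has 1 node {Z}, right has 2 {B, Q}.
      Root B: left subtree has 0 nodes { }, right has 1 {Q}.
  Root W: left subtree has 0 nodes { }, right has 3 {A, L, V}.
    Root A: left subtree has 0 nodes { }, right has 2 {L, V}.
      Root L: left subtree has 0 nodes { }, right has 1 {V}.

G, Z, Q, B, C, H, V, L, A, W, P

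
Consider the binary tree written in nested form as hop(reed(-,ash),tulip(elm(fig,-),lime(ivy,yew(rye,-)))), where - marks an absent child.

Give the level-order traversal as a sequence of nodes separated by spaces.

hop reed tulip ash elm lime fig ivy yew rye

Level-order visits nodes level by level from the root, left to right within each level.
Level 0: hop
Level 1: reed, tulip
Level 2: ash, elm, lime
Level 3: fig, ivy, yew
Level 4: rye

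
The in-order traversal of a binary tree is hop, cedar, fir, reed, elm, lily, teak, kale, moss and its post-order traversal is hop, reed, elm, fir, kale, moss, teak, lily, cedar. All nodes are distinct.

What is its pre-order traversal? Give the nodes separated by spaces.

The last element of post-order is the root; it splits in-order into left and right subtrees.
Root cedar: left subtree has 1 node {hop}, right has 7 {fir, reed, elm, lily, teak, kale, moss}.
  Root lily: left subtree has 3 nodes {fir, reed, elm}, right has 3 {teak, kale, moss}.
    Root fir: left subtree has 0 nodes { }, right has 2 {reed, elm}.
      Root elm: left subtree has 1 node {reed}, right has 0 { }.
    Root teak: left subtree has 0 nodes { }, right has 2 {kale, moss}.
      Root moss: left subtree has 1 node {kale}, right has 0 { }.

cedar hop lily fir elm reed teak moss kale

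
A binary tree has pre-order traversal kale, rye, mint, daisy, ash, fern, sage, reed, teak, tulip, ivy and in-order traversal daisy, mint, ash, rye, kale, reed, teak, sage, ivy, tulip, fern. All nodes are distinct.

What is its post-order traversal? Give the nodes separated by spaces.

daisy ash mint rye teak reed ivy tulip sage fern kale

The first element of pre-order is the root; it splits in-order into left and right subtrees.
Root kale: left subtree has 4 nodes {daisy, mint, ash, rye}, right has 6 {reed, teak, sage, ivy, tulip, fern}.
  Root rye: left subtree has 3 nodes {daisy, mint, ash}, right has 0 { }.
    Root mint: left subtree has 1 node {daisy}, right has 1 {ash}.
  Root fern: left subtree has 5 nodes {reed, teak, sage, ivy, tulip}, right has 0 { }.
    Root sage: left subtree has 2 nodes {reed, teak}, right has 2 {ivy, tulip}.
      Root reed: left subtree has 0 nodes { }, right has 1 {teak}.
      Root tulip: left subtree has 1 node {ivy}, right has 0 { }.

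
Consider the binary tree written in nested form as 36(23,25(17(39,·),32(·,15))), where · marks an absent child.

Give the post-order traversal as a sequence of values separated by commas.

Post-order visits the left subtree, then the right subtree, then the node.
At 36: go left to 23.
  23 is a leaf — visit 23.
At 36: go right to 25.
  At 25: go left to 17.
    At 17: go left to 39.
      39 is a leaf — visit 39.
    At 17: no right child.
    Visit 17.
  At 25: go right to 32.
    At 32: no left child.
    At 32: go right to 15.
      15 is a leaf — visit 15.
    Visit 32.
  Visit 25.
Visit 36.

23, 39, 17, 15, 32, 25, 36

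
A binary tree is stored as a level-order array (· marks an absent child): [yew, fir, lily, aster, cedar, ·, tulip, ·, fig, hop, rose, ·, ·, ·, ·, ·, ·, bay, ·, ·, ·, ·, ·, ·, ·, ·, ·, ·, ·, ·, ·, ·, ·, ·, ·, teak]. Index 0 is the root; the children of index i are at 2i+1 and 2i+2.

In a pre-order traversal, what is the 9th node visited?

Pre-order visits the node, then its left subtree, then its right subtree.
Visit yew.
At yew: go left to fir.
  Visit fir.
  At fir: go left to aster.
    Visit aster.
    At aster: no left child.
    At aster: go right to fig.
      Visit fig.
      At fig: go left to bay.
        Visit bay.
        At bay: go left to teak.
          teak is a leaf — visit teak.
        At bay: no right child.
      At fig: no right child.
  At fir: go right to cedar.
    Visit cedar.
    At cedar: go left to hop.
      hop is a leaf — visit hop.
    At cedar: go right to rose.
      rose is a leaf — visit rose.
At yew: go right to lily.
  Visit lily.
  At lily: no left child.
  At lily: go right to tulip.
    tulip is a leaf — visit tulip.
Full pre-order sequence: yew, fir, aster, fig, bay, teak, cedar, hop, rose, lily, tulip.

rose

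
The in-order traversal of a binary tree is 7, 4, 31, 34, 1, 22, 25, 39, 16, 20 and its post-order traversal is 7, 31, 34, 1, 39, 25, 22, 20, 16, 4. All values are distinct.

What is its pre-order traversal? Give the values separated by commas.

The last element of post-order is the root; it splits in-order into left and right subtrees.
Root 4: left subtree has 1 node {7}, right has 8 {31, 34, 1, 22, 25, 39, 16, 20}.
  Root 16: left subtree has 6 nodes {31, 34, 1, 22, 25, 39}, right has 1 {20}.
    Root 22: left subtree has 3 nodes {31, 34, 1}, right has 2 {25, 39}.
      Root 1: left subtree has 2 nodes {31, 34}, right has 0 { }.
        Root 34: left subtree has 1 node {31}, right has 0 { }.
      Root 25: left subtree has 0 nodes { }, right has 1 {39}.

4, 7, 16, 22, 1, 34, 31, 25, 39, 20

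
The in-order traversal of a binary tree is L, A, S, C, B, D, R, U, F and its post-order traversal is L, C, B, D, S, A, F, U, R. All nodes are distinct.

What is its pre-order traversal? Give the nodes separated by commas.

The last element of post-order is the root; it splits in-order into left and right subtrees.
Root R: left subtree has 6 nodes {L, A, S, C, B, D}, right has 2 {U, F}.
  Root A: left subtree has 1 node {L}, right has 4 {S, C, B, D}.
    Root S: left subtree has 0 nodes { }, right has 3 {C, B, D}.
      Root D: left subtree has 2 nodes {C, B}, right has 0 { }.
        Root B: left subtree has 1 node {C}, right has 0 { }.
  Root U: left subtree has 0 nodes { }, right has 1 {F}.

R, A, L, S, D, B, C, U, F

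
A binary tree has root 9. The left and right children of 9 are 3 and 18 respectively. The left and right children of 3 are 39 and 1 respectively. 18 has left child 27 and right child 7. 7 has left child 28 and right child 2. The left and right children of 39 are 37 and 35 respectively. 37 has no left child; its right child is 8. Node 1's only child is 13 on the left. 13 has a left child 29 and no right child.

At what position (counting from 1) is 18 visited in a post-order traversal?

13

Post-order visits the left subtree, then the right subtree, then the node.
At 9: go left to 3.
  At 3: go left to 39.
    At 39: go left to 37.
      At 37: no left child.
      At 37: go right to 8.
        8 is a leaf — visit 8.
      Visit 37.
    At 39: go right to 35.
      35 is a leaf — visit 35.
    Visit 39.
  At 3: go right to 1.
    At 1: go left to 13.
      At 13: go left to 29.
        29 is a leaf — visit 29.
      At 13: no right child.
      Visit 13.
    At 1: no right child.
    Visit 1.
  Visit 3.
At 9: go right to 18.
  At 18: go left to 27.
    27 is a leaf — visit 27.
  At 18: go right to 7.
    At 7: go left to 28.
      28 is a leaf — visit 28.
    At 7: go right to 2.
      2 is a leaf — visit 2.
    Visit 7.
  Visit 18.
Visit 9.
Full post-order sequence: 8, 37, 35, 39, 29, 13, 1, 3, 27, 28, 2, 7, 18, 9.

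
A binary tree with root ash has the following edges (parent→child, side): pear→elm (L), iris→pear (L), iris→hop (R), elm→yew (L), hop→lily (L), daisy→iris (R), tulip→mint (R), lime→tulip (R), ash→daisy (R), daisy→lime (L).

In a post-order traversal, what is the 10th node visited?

Post-order visits the left subtree, then the right subtree, then the node.
At ash: no left child.
At ash: go right to daisy.
  At daisy: go left to lime.
    At lime: no left child.
    At lime: go right to tulip.
      At tulip: no left child.
      At tulip: go right to mint.
        mint is a leaf — visit mint.
      Visit tulip.
    Visit lime.
  At daisy: go right to iris.
    At iris: go left to pear.
      At pear: go left to elm.
        At elm: go left to yew.
          yew is a leaf — visit yew.
        At elm: no right child.
        Visit elm.
      At pear: no right child.
      Visit pear.
    At iris: go right to hop.
      At hop: go left to lily.
        lily is a leaf — visit lily.
      At hop: no right child.
      Visit hop.
    Visit iris.
  Visit daisy.
Visit ash.
Full post-order sequence: mint, tulip, lime, yew, elm, pear, lily, hop, iris, daisy, ash.

daisy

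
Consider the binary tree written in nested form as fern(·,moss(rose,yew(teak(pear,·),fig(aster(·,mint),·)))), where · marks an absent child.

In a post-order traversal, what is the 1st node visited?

rose

Post-order visits the left subtree, then the right subtree, then the node.
At fern: no left child.
At fern: go right to moss.
  At moss: go left to rose.
    rose is a leaf — visit rose.
  At moss: go right to yew.
    At yew: go left to teak.
      At teak: go left to pear.
        pear is a leaf — visit pear.
      At teak: no right child.
      Visit teak.
    At yew: go right to fig.
      At fig: go left to aster.
        At aster: no left child.
        At aster: go right to mint.
          mint is a leaf — visit mint.
        Visit aster.
      At fig: no right child.
      Visit fig.
    Visit yew.
  Visit moss.
Visit fern.
Full post-order sequence: rose, pear, teak, mint, aster, fig, yew, moss, fern.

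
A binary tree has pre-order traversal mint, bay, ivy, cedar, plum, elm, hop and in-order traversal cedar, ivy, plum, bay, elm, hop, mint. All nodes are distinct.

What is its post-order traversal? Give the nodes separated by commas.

The first element of pre-order is the root; it splits in-order into left and right subtrees.
Root mint: left subtree has 6 nodes {cedar, ivy, plum, bay, elm, hop}, right has 0 { }.
  Root bay: left subtree has 3 nodes {cedar, ivy, plum}, right has 2 {elm, hop}.
    Root ivy: left subtree has 1 node {cedar}, right has 1 {plum}.
    Root elm: left subtree has 0 nodes { }, right has 1 {hop}.

cedar, plum, ivy, hop, elm, bay, mint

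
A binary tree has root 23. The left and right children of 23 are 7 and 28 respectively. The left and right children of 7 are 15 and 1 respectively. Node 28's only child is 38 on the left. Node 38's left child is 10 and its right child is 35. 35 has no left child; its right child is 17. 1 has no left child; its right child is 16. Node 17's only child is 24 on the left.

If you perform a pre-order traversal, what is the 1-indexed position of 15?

3

Pre-order visits the node, then its left subtree, then its right subtree.
Visit 23.
At 23: go left to 7.
  Visit 7.
  At 7: go left to 15.
    15 is a leaf — visit 15.
  At 7: go right to 1.
    Visit 1.
    At 1: no left child.
    At 1: go right to 16.
      16 is a leaf — visit 16.
At 23: go right to 28.
  Visit 28.
  At 28: go left to 38.
    Visit 38.
    At 38: go left to 10.
      10 is a leaf — visit 10.
    At 38: go right to 35.
      Visit 35.
      At 35: no left child.
      At 35: go right to 17.
        Visit 17.
        At 17: go left to 24.
          24 is a leaf — visit 24.
        At 17: no right child.
  At 28: no right child.
Full pre-order sequence: 23, 7, 15, 1, 16, 28, 38, 10, 35, 17, 24.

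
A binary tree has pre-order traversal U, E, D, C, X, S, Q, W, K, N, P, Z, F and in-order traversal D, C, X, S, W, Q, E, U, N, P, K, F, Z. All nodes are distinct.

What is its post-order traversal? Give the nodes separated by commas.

The first element of pre-order is the root; it splits in-order into left and right subtrees.
Root U: left subtree has 7 nodes {D, C, X, S, W, Q, E}, right has 5 {N, P, K, F, Z}.
  Root E: left subtree has 6 nodes {D, C, X, S, W, Q}, right has 0 { }.
    Root D: left subtree has 0 nodes { }, right has 5 {C, X, S, W, Q}.
      Root C: left subtree has 0 nodes { }, right has 4 {X, S, W, Q}.
        Root X: left subtree has 0 nodes { }, right has 3 {S, W, Q}.
          Root S: left subtree has 0 nodes { }, right has 2 {W, Q}.
            Root Q: left subtree has 1 node {W}, right has 0 { }.
  Root K: left subtree has 2 nodes {N, P}, right has 2 {F, Z}.
    Root N: left subtree has 0 nodes { }, right has 1 {P}.
    Root Z: left subtree has 1 node {F}, right has 0 { }.

W, Q, S, X, C, D, E, P, N, F, Z, K, U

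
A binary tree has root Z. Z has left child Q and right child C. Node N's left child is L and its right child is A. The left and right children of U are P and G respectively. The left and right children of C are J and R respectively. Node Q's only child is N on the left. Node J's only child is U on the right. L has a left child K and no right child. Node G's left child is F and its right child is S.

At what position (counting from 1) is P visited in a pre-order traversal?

Pre-order visits the node, then its left subtree, then its right subtree.
Visit Z.
At Z: go left to Q.
  Visit Q.
  At Q: go left to N.
    Visit N.
    At N: go left to L.
      Visit L.
      At L: go left to K.
        K is a leaf — visit K.
      At L: no right child.
    At N: go right to A.
      A is a leaf — visit A.
  At Q: no right child.
At Z: go right to C.
  Visit C.
  At C: go left to J.
    Visit J.
    At J: no left child.
    At J: go right to U.
      Visit U.
      At U: go left to P.
        P is a leaf — visit P.
      At U: go right to G.
        Visit G.
        At G: go left to F.
          F is a leaf — visit F.
        At G: go right to S.
          S is a leaf — visit S.
  At C: go right to R.
    R is a leaf — visit R.
Full pre-order sequence: Z, Q, N, L, K, A, C, J, U, P, G, F, S, R.

10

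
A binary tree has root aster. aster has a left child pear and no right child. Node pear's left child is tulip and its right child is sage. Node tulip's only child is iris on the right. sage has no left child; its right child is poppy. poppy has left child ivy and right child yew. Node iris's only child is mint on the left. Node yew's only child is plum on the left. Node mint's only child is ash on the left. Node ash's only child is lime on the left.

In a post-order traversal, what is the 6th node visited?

Post-order visits the left subtree, then the right subtree, then the node.
At aster: go left to pear.
  At pear: go left to tulip.
    At tulip: no left child.
    At tulip: go right to iris.
      At iris: go left to mint.
        At mint: go left to ash.
          At ash: go left to lime.
            lime is a leaf — visit lime.
          At ash: no right child.
          Visit ash.
        At mint: no right child.
        Visit mint.
      At iris: no right child.
      Visit iris.
    Visit tulip.
  At pear: go right to sage.
    At sage: no left child.
    At sage: go right to poppy.
      At poppy: go left to ivy.
        ivy is a leaf — visit ivy.
      At poppy: go right to yew.
        At yew: go left to plum.
          plum is a leaf — visit plum.
        At yew: no right child.
        Visit yew.
      Visit poppy.
    Visit sage.
  Visit pear.
At aster: no right child.
Visit aster.
Full post-order sequence: lime, ash, mint, iris, tulip, ivy, plum, yew, poppy, sage, pear, aster.

ivy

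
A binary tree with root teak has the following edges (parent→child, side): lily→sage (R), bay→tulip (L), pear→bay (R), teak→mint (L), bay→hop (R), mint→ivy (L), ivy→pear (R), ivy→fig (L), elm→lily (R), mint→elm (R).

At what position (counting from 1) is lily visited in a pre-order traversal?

Pre-order visits the node, then its left subtree, then its right subtree.
Visit teak.
At teak: go left to mint.
  Visit mint.
  At mint: go left to ivy.
    Visit ivy.
    At ivy: go left to fig.
      fig is a leaf — visit fig.
    At ivy: go right to pear.
      Visit pear.
      At pear: no left child.
      At pear: go right to bay.
        Visit bay.
        At bay: go left to tulip.
          tulip is a leaf — visit tulip.
        At bay: go right to hop.
          hop is a leaf — visit hop.
  At mint: go right to elm.
    Visit elm.
    At elm: no left child.
    At elm: go right to lily.
      Visit lily.
      At lily: no left child.
      At lily: go right to sage.
        sage is a leaf — visit sage.
At teak: no right child.
Full pre-order sequence: teak, mint, ivy, fig, pear, bay, tulip, hop, elm, lily, sage.

10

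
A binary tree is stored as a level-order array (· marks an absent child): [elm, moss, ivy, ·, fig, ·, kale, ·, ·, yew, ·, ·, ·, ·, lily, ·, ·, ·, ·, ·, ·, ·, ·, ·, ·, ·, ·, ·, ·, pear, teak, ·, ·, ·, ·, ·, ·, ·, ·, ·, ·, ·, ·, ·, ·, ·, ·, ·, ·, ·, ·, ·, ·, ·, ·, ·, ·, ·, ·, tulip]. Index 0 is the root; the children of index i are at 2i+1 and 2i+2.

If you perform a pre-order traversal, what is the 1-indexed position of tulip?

Pre-order visits the node, then its left subtree, then its right subtree.
Visit elm.
At elm: go left to moss.
  Visit moss.
  At moss: no left child.
  At moss: go right to fig.
    Visit fig.
    At fig: go left to yew.
      yew is a leaf — visit yew.
    At fig: no right child.
At elm: go right to ivy.
  Visit ivy.
  At ivy: no left child.
  At ivy: go right to kale.
    Visit kale.
    At kale: no left child.
    At kale: go right to lily.
      Visit lily.
      At lily: go left to pear.
        Visit pear.
        At pear: go left to tulip.
          tulip is a leaf — visit tulip.
        At pear: no right child.
      At lily: go right to teak.
        teak is a leaf — visit teak.
Full pre-order sequence: elm, moss, fig, yew, ivy, kale, lily, pear, tulip, teak.

9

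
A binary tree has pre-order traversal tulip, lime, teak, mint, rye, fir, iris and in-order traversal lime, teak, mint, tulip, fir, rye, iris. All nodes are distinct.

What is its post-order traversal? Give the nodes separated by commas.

mint, teak, lime, fir, iris, rye, tulip

The first element of pre-order is the root; it splits in-order into left and right subtrees.
Root tulip: left subtree has 3 nodes {lime, teak, mint}, right has 3 {fir, rye, iris}.
  Root lime: left subtree has 0 nodes { }, right has 2 {teak, mint}.
    Root teak: left subtree has 0 nodes { }, right has 1 {mint}.
  Root rye: left subtree has 1 node {fir}, right has 1 {iris}.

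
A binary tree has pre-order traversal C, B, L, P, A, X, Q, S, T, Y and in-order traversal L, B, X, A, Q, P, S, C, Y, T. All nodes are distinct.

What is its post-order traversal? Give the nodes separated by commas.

L, X, Q, A, S, P, B, Y, T, C

The first element of pre-order is the root; it splits in-order into left and right subtrees.
Root C: left subtree has 7 nodes {L, B, X, A, Q, P, S}, right has 2 {Y, T}.
  Root B: left subtree has 1 node {L}, right has 5 {X, A, Q, P, S}.
    Root P: left subtree has 3 nodes {X, A, Q}, right has 1 {S}.
      Root A: left subtree has 1 node {X}, right has 1 {Q}.
  Root T: left subtree has 1 node {Y}, right has 0 { }.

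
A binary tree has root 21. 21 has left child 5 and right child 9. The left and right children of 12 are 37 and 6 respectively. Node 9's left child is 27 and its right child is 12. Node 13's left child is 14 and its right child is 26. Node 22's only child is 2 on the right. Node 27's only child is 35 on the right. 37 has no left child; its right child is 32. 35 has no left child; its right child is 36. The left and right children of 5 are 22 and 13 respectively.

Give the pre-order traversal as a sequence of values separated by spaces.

Pre-order visits the node, then its left subtree, then its right subtree.
Visit 21.
At 21: go left to 5.
  Visit 5.
  At 5: go left to 22.
    Visit 22.
    At 22: no left child.
    At 22: go right to 2.
      2 is a leaf — visit 2.
  At 5: go right to 13.
    Visit 13.
    At 13: go left to 14.
      14 is a leaf — visit 14.
    At 13: go right to 26.
      26 is a leaf — visit 26.
At 21: go right to 9.
  Visit 9.
  At 9: go left to 27.
    Visit 27.
    At 27: no left child.
    At 27: go right to 35.
      Visit 35.
      At 35: no left child.
      At 35: go right to 36.
        36 is a leaf — visit 36.
  At 9: go right to 12.
    Visit 12.
    At 12: go left to 37.
      Visit 37.
      At 37: no left child.
      At 37: go right to 32.
        32 is a leaf — visit 32.
    At 12: go right to 6.
      6 is a leaf — visit 6.

21 5 22 2 13 14 26 9 27 35 36 12 37 32 6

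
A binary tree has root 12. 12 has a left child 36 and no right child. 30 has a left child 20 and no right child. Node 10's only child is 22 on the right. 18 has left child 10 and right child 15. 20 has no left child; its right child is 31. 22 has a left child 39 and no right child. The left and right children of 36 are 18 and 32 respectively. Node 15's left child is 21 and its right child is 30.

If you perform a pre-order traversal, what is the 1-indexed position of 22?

5

Pre-order visits the node, then its left subtree, then its right subtree.
Visit 12.
At 12: go left to 36.
  Visit 36.
  At 36: go left to 18.
    Visit 18.
    At 18: go left to 10.
      Visit 10.
      At 10: no left child.
      At 10: go right to 22.
        Visit 22.
        At 22: go left to 39.
          39 is a leaf — visit 39.
        At 22: no right child.
    At 18: go right to 15.
      Visit 15.
      At 15: go left to 21.
        21 is a leaf — visit 21.
      At 15: go right to 30.
        Visit 30.
        At 30: go left to 20.
          Visit 20.
          At 20: no left child.
          At 20: go right to 31.
            31 is a leaf — visit 31.
        At 30: no right child.
  At 36: go right to 32.
    32 is a leaf — visit 32.
At 12: no right child.
Full pre-order sequence: 12, 36, 18, 10, 22, 39, 15, 21, 30, 20, 31, 32.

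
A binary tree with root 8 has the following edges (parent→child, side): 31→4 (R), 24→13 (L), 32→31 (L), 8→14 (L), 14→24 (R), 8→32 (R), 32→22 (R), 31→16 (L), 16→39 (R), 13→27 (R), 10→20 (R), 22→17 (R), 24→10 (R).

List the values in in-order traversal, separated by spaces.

In-order visits the left subtree, then the node, then the right subtree.
At 8: go left to 14.
  At 14: no left child.
  Visit 14.
  At 14: go right to 24.
    At 24: go left to 13.
      At 13: no left child.
      Visit 13.
      At 13: go right to 27.
        27 is a leaf — visit 27.
    Visit 24.
    At 24: go right to 10.
      At 10: no left child.
      Visit 10.
      At 10: go right to 20.
        20 is a leaf — visit 20.
Visit 8.
At 8: go right to 32.
  At 32: go left to 31.
    At 31: go left to 16.
      At 16: no left child.
      Visit 16.
      At 16: go right to 39.
        39 is a leaf — visit 39.
    Visit 31.
    At 31: go right to 4.
      4 is a leaf — visit 4.
  Visit 32.
  At 32: go right to 22.
    At 22: no left child.
    Visit 22.
    At 22: go right to 17.
      17 is a leaf — visit 17.

14 13 27 24 10 20 8 16 39 31 4 32 22 17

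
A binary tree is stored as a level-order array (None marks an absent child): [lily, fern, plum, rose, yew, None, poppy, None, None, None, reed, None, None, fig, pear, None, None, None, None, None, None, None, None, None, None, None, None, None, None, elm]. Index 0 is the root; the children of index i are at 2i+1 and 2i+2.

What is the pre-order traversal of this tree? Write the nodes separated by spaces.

lily fern rose yew reed plum poppy fig pear elm

Pre-order visits the node, then its left subtree, then its right subtree.
Visit lily.
At lily: go left to fern.
  Visit fern.
  At fern: go left to rose.
    rose is a leaf — visit rose.
  At fern: go right to yew.
    Visit yew.
    At yew: no left child.
    At yew: go right to reed.
      reed is a leaf — visit reed.
At lily: go right to plum.
  Visit plum.
  At plum: no left child.
  At plum: go right to poppy.
    Visit poppy.
    At poppy: go left to fig.
      fig is a leaf — visit fig.
    At poppy: go right to pear.
      Visit pear.
      At pear: go left to elm.
        elm is a leaf — visit elm.
      At pear: no right child.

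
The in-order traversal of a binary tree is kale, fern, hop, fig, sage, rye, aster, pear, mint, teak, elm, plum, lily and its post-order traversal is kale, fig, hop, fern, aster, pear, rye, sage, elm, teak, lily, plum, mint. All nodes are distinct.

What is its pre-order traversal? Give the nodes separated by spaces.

mint sage fern kale hop fig rye pear aster plum teak elm lily

The last element of post-order is the root; it splits in-order into left and right subtrees.
Root mint: left subtree has 8 nodes {kale, fern, hop, fig, sage, rye, aster, pear}, right has 4 {teak, elm, plum, lily}.
  Root sage: left subtree has 4 nodes {kale, fern, hop, fig}, right has 3 {rye, aster, pear}.
    Root fern: left subtree has 1 node {kale}, right has 2 {hop, fig}.
      Root hop: left subtree has 0 nodes { }, right has 1 {fig}.
    Root rye: left subtree has 0 nodes { }, right has 2 {aster, pear}.
      Root pear: left subtree has 1 node {aster}, right has 0 { }.
  Root plum: left subtree has 2 nodes {teak, elm}, right has 1 {lily}.
    Root teak: left subtree has 0 nodes { }, right has 1 {elm}.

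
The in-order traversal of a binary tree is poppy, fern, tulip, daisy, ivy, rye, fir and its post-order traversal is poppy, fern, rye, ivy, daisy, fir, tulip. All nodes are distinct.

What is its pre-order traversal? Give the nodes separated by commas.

tulip, fern, poppy, fir, daisy, ivy, rye

The last element of post-order is the root; it splits in-order into left and right subtrees.
Root tulip: left subtree has 2 nodes {poppy, fern}, right has 4 {daisy, ivy, rye, fir}.
  Root fern: left subtree has 1 node {poppy}, right has 0 { }.
  Root fir: left subtree has 3 nodes {daisy, ivy, rye}, right has 0 { }.
    Root daisy: left subtree has 0 nodes { }, right has 2 {ivy, rye}.
      Root ivy: left subtree has 0 nodes { }, right has 1 {rye}.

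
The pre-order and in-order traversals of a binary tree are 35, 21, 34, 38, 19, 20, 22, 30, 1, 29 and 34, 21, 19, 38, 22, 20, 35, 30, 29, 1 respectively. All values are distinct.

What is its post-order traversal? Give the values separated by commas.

The first element of pre-order is the root; it splits in-order into left and right subtrees.
Root 35: left subtree has 6 nodes {34, 21, 19, 38, 22, 20}, right has 3 {30, 29, 1}.
  Root 21: left subtree has 1 node {34}, right has 4 {19, 38, 22, 20}.
    Root 38: left subtree has 1 node {19}, right has 2 {22, 20}.
      Root 20: left subtree has 1 node {22}, right has 0 { }.
  Root 30: left subtree has 0 nodes { }, right has 2 {29, 1}.
    Root 1: left subtree has 1 node {29}, right has 0 { }.

34, 19, 22, 20, 38, 21, 29, 1, 30, 35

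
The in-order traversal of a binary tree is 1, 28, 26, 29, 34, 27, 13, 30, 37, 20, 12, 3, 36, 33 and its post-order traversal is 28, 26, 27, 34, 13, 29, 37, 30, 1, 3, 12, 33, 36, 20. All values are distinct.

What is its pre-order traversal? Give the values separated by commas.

20, 1, 30, 29, 26, 28, 13, 34, 27, 37, 36, 12, 3, 33

The last element of post-order is the root; it splits in-order into left and right subtrees.
Root 20: left subtree has 9 nodes {1, 28, 26, 29, 34, 27, 13, 30, 37}, right has 4 {12, 3, 36, 33}.
  Root 1: left subtree has 0 nodes { }, right has 8 {28, 26, 29, 34, 27, 13, 30, 37}.
    Root 30: left subtree has 6 nodes {28, 26, 29, 34, 27, 13}, right has 1 {37}.
      Root 29: left subtree has 2 nodes {28, 26}, right has 3 {34, 27, 13}.
        Root 26: left subtree has 1 node {28}, right has 0 { }.
        Root 13: left subtree has 2 nodes {34, 27}, right has 0 { }.
          Root 34: left subtree has 0 nodes { }, right has 1 {27}.
  Root 36: left subtree has 2 nodes {12, 3}, right has 1 {33}.
    Root 12: left subtree has 0 nodes { }, right has 1 {3}.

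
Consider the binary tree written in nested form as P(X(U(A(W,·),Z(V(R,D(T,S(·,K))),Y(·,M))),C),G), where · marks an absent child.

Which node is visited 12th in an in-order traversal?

In-order visits the left subtree, then the node, then the right subtree.
At P: go left to X.
  At X: go left to U.
    At U: go left to A.
      At A: go left to W.
        W is a leaf — visit W.
      Visit A.
      At A: no right child.
    Visit U.
    At U: go right to Z.
      At Z: go left to V.
        At V: go left to R.
          R is a leaf — visit R.
        Visit V.
        At V: go right to D.
          At D: go left to T.
            T is a leaf — visit T.
          Visit D.
          At D: go right to S.
            At S: no left child.
            Visit S.
            At S: go right to K.
              K is a leaf — visit K.
      Visit Z.
      At Z: go right to Y.
        At Y: no left child.
        Visit Y.
        At Y: go right to M.
          M is a leaf — visit M.
  Visit X.
  At X: go right to C.
    C is a leaf — visit C.
Visit P.
At P: go right to G.
  G is a leaf — visit G.
Full in-order sequence: W, A, U, R, V, T, D, S, K, Z, Y, M, X, C, P, G.

M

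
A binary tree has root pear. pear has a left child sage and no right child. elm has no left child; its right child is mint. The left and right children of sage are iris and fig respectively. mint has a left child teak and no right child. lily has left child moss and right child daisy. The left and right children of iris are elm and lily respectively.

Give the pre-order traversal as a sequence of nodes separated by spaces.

Pre-order visits the node, then its left subtree, then its right subtree.
Visit pear.
At pear: go left to sage.
  Visit sage.
  At sage: go left to iris.
    Visit iris.
    At iris: go left to elm.
      Visit elm.
      At elm: no left child.
      At elm: go right to mint.
        Visit mint.
        At mint: go left to teak.
          teak is a leaf — visit teak.
        At mint: no right child.
    At iris: go right to lily.
      Visit lily.
      At lily: go left to moss.
        moss is a leaf — visit moss.
      At lily: go right to daisy.
        daisy is a leaf — visit daisy.
  At sage: go right to fig.
    fig is a leaf — visit fig.
At pear: no right child.

pear sage iris elm mint teak lily moss daisy fig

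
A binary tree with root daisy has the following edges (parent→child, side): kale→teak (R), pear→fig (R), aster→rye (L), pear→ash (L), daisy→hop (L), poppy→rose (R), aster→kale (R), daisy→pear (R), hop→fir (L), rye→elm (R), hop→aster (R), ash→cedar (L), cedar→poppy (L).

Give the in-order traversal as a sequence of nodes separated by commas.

In-order visits the left subtree, then the node, then the right subtree.
At daisy: go left to hop.
  At hop: go left to fir.
    fir is a leaf — visit fir.
  Visit hop.
  At hop: go right to aster.
    At aster: go left to rye.
      At rye: no left child.
      Visit rye.
      At rye: go right to elm.
        elm is a leaf — visit elm.
    Visit aster.
    At aster: go right to kale.
      At kale: no left child.
      Visit kale.
      At kale: go right to teak.
        teak is a leaf — visit teak.
Visit daisy.
At daisy: go right to pear.
  At pear: go left to ash.
    At ash: go left to cedar.
      At cedar: go left to poppy.
        At poppy: no left child.
        Visit poppy.
        At poppy: go right to rose.
          rose is a leaf — visit rose.
      Visit cedar.
      At cedar: no right child.
    Visit ash.
    At ash: no right child.
  Visit pear.
  At pear: go right to fig.
    fig is a leaf — visit fig.

fir, hop, rye, elm, aster, kale, teak, daisy, poppy, rose, cedar, ash, pear, fig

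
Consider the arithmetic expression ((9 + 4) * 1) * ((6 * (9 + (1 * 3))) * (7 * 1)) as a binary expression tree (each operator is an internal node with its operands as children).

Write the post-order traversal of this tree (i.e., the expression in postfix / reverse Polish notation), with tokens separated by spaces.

Post-order on an expression tree gives postfix notation: for each operator, emit left operand, right operand, then the operator.

9 4 + 1 * 6 9 1 3 * + * 7 1 * * *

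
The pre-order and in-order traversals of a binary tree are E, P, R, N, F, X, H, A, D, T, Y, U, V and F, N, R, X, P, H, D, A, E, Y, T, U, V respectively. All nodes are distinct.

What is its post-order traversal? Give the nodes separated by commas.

F, N, X, R, D, A, H, P, Y, V, U, T, E

The first element of pre-order is the root; it splits in-order into left and right subtrees.
Root E: left subtree has 8 nodes {F, N, R, X, P, H, D, A}, right has 4 {Y, T, U, V}.
  Root P: left subtree has 4 nodes {F, N, R, X}, right has 3 {H, D, A}.
    Root R: left subtree has 2 nodes {F, N}, right has 1 {X}.
      Root N: left subtree has 1 node {F}, right has 0 { }.
    Root H: left subtree has 0 nodes { }, right has 2 {D, A}.
      Root A: left subtree has 1 node {D}, right has 0 { }.
  Root T: left subtree has 1 node {Y}, right has 2 {U, V}.
    Root U: left subtree has 0 nodes { }, right has 1 {V}.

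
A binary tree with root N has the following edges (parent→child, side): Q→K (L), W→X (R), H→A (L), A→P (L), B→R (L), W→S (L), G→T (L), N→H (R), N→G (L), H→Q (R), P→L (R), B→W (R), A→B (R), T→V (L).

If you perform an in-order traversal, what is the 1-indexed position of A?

In-order visits the left subtree, then the node, then the right subtree.
At N: go left to G.
  At G: go left to T.
    At T: go left to V.
      V is a leaf — visit V.
    Visit T.
    At T: no right child.
  Visit G.
  At G: no right child.
Visit N.
At N: go right to H.
  At H: go left to A.
    At A: go left to P.
      At P: no left child.
      Visit P.
      At P: go right to L.
        L is a leaf — visit L.
    Visit A.
    At A: go right to B.
      At B: go left to R.
        R is a leaf — visit R.
      Visit B.
      At B: go right to W.
        At W: go left to S.
          S is a leaf — visit S.
        Visit W.
        At W: go right to X.
          X is a leaf — visit X.
  Visit H.
  At H: go right to Q.
    At Q: go left to K.
      K is a leaf — visit K.
    Visit Q.
    At Q: no right child.
Full in-order sequence: V, T, G, N, P, L, A, R, B, S, W, X, H, K, Q.

7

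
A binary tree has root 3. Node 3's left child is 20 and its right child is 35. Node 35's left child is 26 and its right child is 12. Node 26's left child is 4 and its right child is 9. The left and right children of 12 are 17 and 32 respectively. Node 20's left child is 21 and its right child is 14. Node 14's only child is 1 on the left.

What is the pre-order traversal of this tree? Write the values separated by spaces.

Pre-order visits the node, then its left subtree, then its right subtree.
Visit 3.
At 3: go left to 20.
  Visit 20.
  At 20: go left to 21.
    21 is a leaf — visit 21.
  At 20: go right to 14.
    Visit 14.
    At 14: go left to 1.
      1 is a leaf — visit 1.
    At 14: no right child.
At 3: go right to 35.
  Visit 35.
  At 35: go left to 26.
    Visit 26.
    At 26: go left to 4.
      4 is a leaf — visit 4.
    At 26: go right to 9.
      9 is a leaf — visit 9.
  At 35: go right to 12.
    Visit 12.
    At 12: go left to 17.
      17 is a leaf — visit 17.
    At 12: go right to 32.
      32 is a leaf — visit 32.

3 20 21 14 1 35 26 4 9 12 17 32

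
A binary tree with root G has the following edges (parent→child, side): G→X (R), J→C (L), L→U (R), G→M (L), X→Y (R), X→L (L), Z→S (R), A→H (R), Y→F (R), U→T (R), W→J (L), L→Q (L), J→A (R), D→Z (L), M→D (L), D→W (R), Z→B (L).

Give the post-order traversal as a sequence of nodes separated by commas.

B, S, Z, C, H, A, J, W, D, M, Q, T, U, L, F, Y, X, G

Post-order visits the left subtree, then the right subtree, then the node.
At G: go left to M.
  At M: go left to D.
    At D: go left to Z.
      At Z: go left to B.
        B is a leaf — visit B.
      At Z: go right to S.
        S is a leaf — visit S.
      Visit Z.
    At D: go right to W.
      At W: go left to J.
        At J: go left to C.
          C is a leaf — visit C.
        At J: go right to A.
          At A: no left child.
          At A: go right to H.
            H is a leaf — visit H.
          Visit A.
        Visit J.
      At W: no right child.
      Visit W.
    Visit D.
  At M: no right child.
  Visit M.
At G: go right to X.
  At X: go left to L.
    At L: go left to Q.
      Q is a leaf — visit Q.
    At L: go right to U.
      At U: no left child.
      At U: go right to T.
        T is a leaf — visit T.
      Visit U.
    Visit L.
  At X: go right to Y.
    At Y: no left child.
    At Y: go right to F.
      F is a leaf — visit F.
    Visit Y.
  Visit X.
Visit G.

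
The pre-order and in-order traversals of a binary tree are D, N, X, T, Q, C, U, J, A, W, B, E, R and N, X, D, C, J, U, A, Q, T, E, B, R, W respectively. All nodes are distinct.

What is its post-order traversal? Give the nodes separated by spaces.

The first element of pre-order is the root; it splits in-order into left and right subtrees.
Root D: left subtree has 2 nodes {N, X}, right has 10 {C, J, U, A, Q, T, E, B, R, W}.
  Root N: left subtree has 0 nodes { }, right has 1 {X}.
  Root T: left subtree has 5 nodes {C, J, U, A, Q}, right has 4 {E, B, R, W}.
    Root Q: left subtree has 4 nodes {C, J, U, A}, right has 0 { }.
      Root C: left subtree has 0 nodes { }, right has 3 {J, U, A}.
        Root U: left subtree has 1 node {J}, right has 1 {A}.
    Root W: left subtree has 3 nodes {E, B, R}, right has 0 { }.
      Root B: left subtree has 1 node {E}, right has 1 {R}.

X N J A U C Q E R B W T D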